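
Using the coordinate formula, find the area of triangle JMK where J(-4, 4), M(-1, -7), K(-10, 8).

Shoelace: Area = (1/2)|-4(-7-8) + -1(8-4) + -10(4--7)| = (1/2)(54) = 27

27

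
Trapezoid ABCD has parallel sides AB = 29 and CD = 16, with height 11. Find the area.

A trapezoid's area equals the midsegment times the height.
The midsegment is (29 + 16) / 2 = 45/2.
Area = 45/2 * 11 = 495/2.

495/2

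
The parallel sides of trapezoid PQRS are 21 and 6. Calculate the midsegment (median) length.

The midsegment (median) of a trapezoid connects the midpoints of the non-parallel sides.
Its length is the average of the two bases: (21 + 6) / 2 = 27/2.

27/2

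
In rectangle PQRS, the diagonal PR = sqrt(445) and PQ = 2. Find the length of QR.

Using the Pythagorean theorem: d^2 = a^2 + b^2
b^2 = d^2 - a^2
b^2 = 445 - 4
b^2 = 441
b = sqrt(441) = 21

21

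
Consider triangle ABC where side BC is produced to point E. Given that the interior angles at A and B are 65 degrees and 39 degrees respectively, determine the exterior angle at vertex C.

By the exterior angle theorem, an exterior angle of a triangle equals the sum of the two remote interior angles.
Exterior angle = angle A + angle B
Exterior angle = 65 + 39 = 104 degrees

104 degrees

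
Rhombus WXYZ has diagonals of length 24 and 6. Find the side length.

Half-diagonals are 12 and 3. side = sqrt(12^2 + 3^2) = sqrt(153) = 3*sqrt(17)

3*sqrt(17)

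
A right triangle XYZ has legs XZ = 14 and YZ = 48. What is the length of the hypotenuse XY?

By the Pythagorean theorem: XY^2 = XZ^2 + YZ^2
XY^2 = 14^2 + 48^2 = 196 + 2304 = 2500
XY = sqrt(2500) = 50

50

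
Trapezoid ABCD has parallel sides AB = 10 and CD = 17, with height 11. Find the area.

Area of a trapezoid = (base1 + base2) * height / 2
Area = (10 + 17) * 11 / 2
Area = 27 * 11 / 2
Area = 297 / 2
Area = 297/2

297/2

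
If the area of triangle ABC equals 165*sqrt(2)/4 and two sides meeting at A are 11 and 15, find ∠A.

From the SAS area formula Area = (1/2)ab sin(C), rearranging gives sin(C) = 2*Area/(ab).
sin(C) = 2 * 165*sqrt(2)/4 / (165) = sqrt(2)/2.
Therefore C = arcsin(sqrt(2)/2) = 45°.
Since sin(180° - C) = sin(C), the obtuse angle 135° gives the same area, so C = 45° or C = 135°.

45° or 135°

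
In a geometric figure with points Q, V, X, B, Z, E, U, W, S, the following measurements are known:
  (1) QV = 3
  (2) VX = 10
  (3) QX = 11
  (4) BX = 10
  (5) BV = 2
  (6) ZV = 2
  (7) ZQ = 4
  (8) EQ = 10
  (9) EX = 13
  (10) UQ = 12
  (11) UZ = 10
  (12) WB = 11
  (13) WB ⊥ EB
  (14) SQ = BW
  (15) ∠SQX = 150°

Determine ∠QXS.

From the given relations: SQ = BW = 11.
Step 1: By the law of cosines on triangle XQS: XS² = 11² + 11² − 2·11·11·cos(150°) = 451.58, so XS ≈ 21.25.
Step 2: By the inverse law of cosines on triangle QXS: cos(∠QXS) = (11² + 21.25² − 11²) / (2·11·21.25) = 451.58/467.51 = 0.9659, so ∠QXS = 15°.

Therefore, the measure of angle ∠QXS = 15°.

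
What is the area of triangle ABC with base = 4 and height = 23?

A triangle's area is half the area of a rectangle with the same base and height.
Area = (1/2) * 4 * 23 = 46.

46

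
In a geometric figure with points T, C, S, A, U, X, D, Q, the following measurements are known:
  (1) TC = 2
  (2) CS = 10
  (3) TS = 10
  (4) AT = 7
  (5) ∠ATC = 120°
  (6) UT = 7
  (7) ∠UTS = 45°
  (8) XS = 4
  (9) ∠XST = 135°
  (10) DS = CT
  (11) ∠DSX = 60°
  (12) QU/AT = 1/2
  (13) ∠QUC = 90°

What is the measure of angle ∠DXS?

From the given relations: DS = CT = 2.
Step 1: By the law of cosines on triangle XSD: XD² = 4² + 2² − 2·4·2·cos(60°) = 12, so XD = 2·√3.
Step 2: By the inverse law of cosines on triangle DXS: cos(∠DXS) = ((2·√3)² + 4² − 2²) / (2·2·√3·4) = 24/27.71 = 0.866, so ∠DXS = 30°.

Therefore, the measure of angle ∠DXS = 30°.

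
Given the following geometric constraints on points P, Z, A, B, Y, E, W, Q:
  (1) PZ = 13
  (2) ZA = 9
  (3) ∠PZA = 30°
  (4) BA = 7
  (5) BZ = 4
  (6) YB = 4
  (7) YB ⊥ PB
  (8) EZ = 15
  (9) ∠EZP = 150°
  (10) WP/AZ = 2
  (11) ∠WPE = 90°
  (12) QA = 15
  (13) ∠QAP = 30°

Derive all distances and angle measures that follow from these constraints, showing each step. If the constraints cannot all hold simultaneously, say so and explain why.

The constraints are consistent.

From the given relations:
  WP = 2·AZ = 2·9 = 18

Step 1: From PZ = 13, ZA = 9, and ∠PZA = 30°, by the law of cosines:
  PA² = PZ² + ZA² - 2·PZ·ZA·cos(30°) = 169 + 81 - 202.6 = 47.35
  PA ≈ 6.88

Step 2: From PZ = 13, ZE = 15, and ∠PZE = 150°, by the law of cosines:
  PE² = PZ² + ZE² - 2·PZ·ZE·cos(150°) = 169 + 225 + 337.7 = 731.7
  PE ≈ 27.05

Step 3: From ZA = 9, ZB = 4, AB = 7, by the inverse law of cosines:
  cos(∠AZB) = (ZA² + ZB² - AB²) / (2·ZA·ZB)
  ∠AZB = 48.19°

Step 4: From AB = 7, AZ = 9, BZ = 4, by the inverse law of cosines:
  cos(∠BAZ) = (AB² + AZ² - BZ²) / (2·AB·AZ)
  ∠BAZ = 25.21°

Step 5: From BA = 7, BZ = 4, AZ = 9, by the inverse law of cosines:
  cos(∠ABZ) = (BA² + BZ² - AZ²) / (2·BA·BZ)
  ∠ABZ = 106.6°

Step 6: From PA = 6.88, AQ = 15, and ∠PAQ = 30°, by the law of cosines:
  PQ² = PA² + AQ² - 2·PA·AQ·cos(30°) = 47.35 + 225 - 178.8 = 93.57
  PQ ≈ 9.67

Step 7: From EP = 27.05, PW = 18, and ∠EPW = 90°, by the law of cosines:
  EW² = EP² + PW² - 2·EP·PW·cos(90°) = 731.7 + 324 - 0 = 1056
  EW ≈ 32.49

Step 8: From PA = 6.88, PZ = 13, AZ = 9, by the inverse law of cosines:
  cos(∠APZ) = (PA² + PZ² - AZ²) / (2·PA·PZ)
  ∠APZ = 40.84°

Step 9: From PE = 27.05, PZ = 13, EZ = 15, by the inverse law of cosines:
  cos(∠EPZ) = (PE² + PZ² - EZ²) / (2·PE·PZ)
  ∠EPZ = 16.1°

Step 10: From AP = 6.88, AZ = 9, PZ = 13, by the inverse law of cosines:
  cos(∠PAZ) = (AP² + AZ² - PZ²) / (2·AP·AZ)
  ∠PAZ = 109.16°

Step 11: From EP = 27.05, EZ = 15, PZ = 13, by the inverse law of cosines:
  cos(∠PEZ) = (EP² + EZ² - PZ²) / (2·EP·EZ)
  ∠PEZ = 13.9°

Step 12: From PA = 6.88, PQ = 9.67, AQ = 15, by the inverse law of cosines:
  cos(∠APQ) = (PA² + PQ² - AQ²) / (2·PA·PQ)
  ∠APQ = 129.17°

Step 13: From EP = 27.05, EW = 32.49, PW = 18, by the inverse law of cosines:
  cos(∠PEW) = (EP² + EW² - PW²) / (2·EP·EW)
  ∠PEW = 33.64°

Step 14: From WE = 32.49, WP = 18, EP = 27.05, by the inverse law of cosines:
  cos(∠EWP) = (WE² + WP² - EP²) / (2·WE·WP)
  ∠EWP = 56.36°

Step 15: From QA = 15, QP = 9.67, AP = 6.88, by the inverse law of cosines:
  cos(∠AQP) = (QA² + QP² - AP²) / (2·QA·QP)
  ∠AQP = 20.83°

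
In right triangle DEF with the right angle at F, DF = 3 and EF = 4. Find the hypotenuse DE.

In a right triangle, the square of the hypotenuse equals the sum of the squares of the two legs.
The legs are 3 and 4, so the hypotenuse = sqrt(9 + 16) = sqrt(25) = 5.

5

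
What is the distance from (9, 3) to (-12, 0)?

d = sqrt((-12 - 9)^2 + (0 - 3)^2)
d = sqrt(-21^2 + -3^2)
d = sqrt(441 + 9)
d = sqrt(450) = 15*sqrt(2)

15*sqrt(2)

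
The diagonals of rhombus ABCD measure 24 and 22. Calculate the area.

Area = (24 * 22) / 2 = 528 / 2 = 264

264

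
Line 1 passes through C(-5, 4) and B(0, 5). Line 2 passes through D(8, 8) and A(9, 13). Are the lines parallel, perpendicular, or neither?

Slope of line 1: m1 = (5 - 4)/(0 - -5) = 1/5 = 1/5
Slope of line 2: m2 = (13 - 8)/(9 - 8) = 5/1 = 5
m1 != m2 and m1*m2 = 1 != -1. Neither.

Neither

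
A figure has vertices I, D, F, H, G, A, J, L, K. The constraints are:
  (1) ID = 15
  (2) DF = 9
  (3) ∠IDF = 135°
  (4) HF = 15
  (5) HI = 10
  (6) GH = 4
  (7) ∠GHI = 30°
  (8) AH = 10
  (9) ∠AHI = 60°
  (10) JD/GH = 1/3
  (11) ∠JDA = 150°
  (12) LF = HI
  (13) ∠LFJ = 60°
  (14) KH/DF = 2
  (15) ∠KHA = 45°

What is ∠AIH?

Step 1: By the law of cosines on triangle IHA: IA² = 10² + 10² − 2·10·10·cos(60°) = 100, so IA = 10.
Step 2: By the inverse law of cosines on triangle AIH: cos(∠AIH) = (10² + 10² − 10²) / (2·10·10) = 100/200 = 0.5, so ∠AIH = 60°.

Therefore, the measure of angle ∠AIH = 60°.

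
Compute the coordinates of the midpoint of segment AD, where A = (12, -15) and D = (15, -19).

The midpoint is the point halfway along the segment.
Move half the horizontal distance: 12 + (15 - 12)/2 = 12 + 3/2 = 27/2
Move half the vertical distance: -15 + (-19 - -15)/2 = -15 + -4/2 = -17
Midpoint = (27/2, -17)

(27/2, -17)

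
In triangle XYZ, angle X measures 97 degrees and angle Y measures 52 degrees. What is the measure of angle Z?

By the triangle angle sum property, the three interior angles of any triangle add up to 180°.
We know angle X = 97° and angle Y = 52°, so their sum is 149°.
Therefore angle Z = 180° - 149° = 31°.

31 degrees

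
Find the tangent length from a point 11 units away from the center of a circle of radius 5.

tangent = √(d² - r²) = √(11² - 5²) = √(121 - 25) = √96 = 4*sqrt(6)

4*sqrt(6)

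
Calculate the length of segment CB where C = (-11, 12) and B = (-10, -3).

d = sqrt((1)^2 + (-15)^2) = sqrt(226)

sqrt(226)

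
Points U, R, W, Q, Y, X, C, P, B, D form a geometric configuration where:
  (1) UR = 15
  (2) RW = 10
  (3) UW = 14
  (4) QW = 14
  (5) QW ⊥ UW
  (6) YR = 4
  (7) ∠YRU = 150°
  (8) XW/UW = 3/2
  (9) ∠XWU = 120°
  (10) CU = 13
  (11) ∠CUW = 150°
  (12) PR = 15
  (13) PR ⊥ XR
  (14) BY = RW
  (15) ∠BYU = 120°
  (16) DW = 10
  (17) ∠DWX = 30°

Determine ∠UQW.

Step 1: By the law of cosines on triangle QWU: QU² = 14² + 14² − 2·14·14·cos(90°) = 392, so QU = 14·√2.
Step 2: By the inverse law of cosines on triangle UQW: cos(∠UQW) = ((14·√2)² + 14² − 14²) / (2·14·√2·14) = 392/554.37 = 0.7071, so ∠UQW = 45°.

Therefore, the measure of angle ∠UQW = 45°.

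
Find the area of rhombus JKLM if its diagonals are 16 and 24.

The diagonals of a rhombus divide it into four right triangles.
Each triangle has legs 16/ 2 = 8 and 24/2 = 12, so each has area (1/2)*8*12 = 48.
Four such triangles give total area = (d1 * d2) / 2 = 192.

192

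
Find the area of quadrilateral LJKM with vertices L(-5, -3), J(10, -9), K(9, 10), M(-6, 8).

Shoelace: sum of cross terms = 446, Area = (1/2)|446| = 223

223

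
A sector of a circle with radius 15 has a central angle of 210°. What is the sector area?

Sector area = π(15²)(7/12) = 525*pi/4

525*pi/4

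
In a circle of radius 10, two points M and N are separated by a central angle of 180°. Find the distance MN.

Chord length = 2r sin(θ/2)
= 2 × 10 × sin(180°/2)
= 2 × 10 × sin(90°)
= 20

20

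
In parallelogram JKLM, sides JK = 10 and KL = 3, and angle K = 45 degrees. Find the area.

Area = 10 * 3 * sin(45°) = 30 * sqrt(2)/2 = 15*sqrt(2)

15*sqrt(2)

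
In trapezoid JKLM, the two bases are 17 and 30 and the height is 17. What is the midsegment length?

The midsegment (median) of a trapezoid connects the midpoints of the non-parallel sides.
Its length is the average of the two bases: (17 + 30) / 2 = 47/2.

47/2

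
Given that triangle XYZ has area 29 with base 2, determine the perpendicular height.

height = 2 * 29 / 2 = 29

29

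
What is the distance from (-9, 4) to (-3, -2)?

d = sqrt((-3 - -9)^2 + (-2 - 4)^2)
d = sqrt(6^2 + -6^2)
d = sqrt(36 + 36)
d = sqrt(72) = 6*sqrt(2)

6*sqrt(2)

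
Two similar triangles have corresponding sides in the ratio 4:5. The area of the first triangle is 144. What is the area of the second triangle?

The ratio of areas of similar triangles = (side ratio)^2.
Side ratio = 4:5, so area ratio = 16:25.
Area of the second triangle / Area of the first triangle = 25/16
Area of the second triangle = 144 * 25/16 = 225

225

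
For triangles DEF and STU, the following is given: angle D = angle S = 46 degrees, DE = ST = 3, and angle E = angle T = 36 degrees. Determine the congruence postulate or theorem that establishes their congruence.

The given information provides:
angle D = angle S = 46 degrees, DE = ST = 3, and angle E = angle T = 36 degrees
This matches the ASA congruence theorem.
Two pairs of corresponding angles and the included side are equal (Angle-Side-Angle).

ASA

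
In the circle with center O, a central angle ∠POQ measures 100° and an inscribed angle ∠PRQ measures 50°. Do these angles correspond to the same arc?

By the inscribed angle theorem, if both angles subtend the same arc, the inscribed angle must be half the central angle.
Half of 100° = 50°, which equals the given inscribed angle of 50°.
Therefore, yes, they correspond to the same arc.

Yes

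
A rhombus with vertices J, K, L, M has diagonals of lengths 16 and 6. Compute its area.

The diagonals of a rhombus divide it into four right triangles.
Each triangle has legs 16/ 2 = 8 and 6/2 = 3, so each has area (1/2)*8*3 = 12.
Four such triangles give total area = (d1 * d2) / 2 = 48.

48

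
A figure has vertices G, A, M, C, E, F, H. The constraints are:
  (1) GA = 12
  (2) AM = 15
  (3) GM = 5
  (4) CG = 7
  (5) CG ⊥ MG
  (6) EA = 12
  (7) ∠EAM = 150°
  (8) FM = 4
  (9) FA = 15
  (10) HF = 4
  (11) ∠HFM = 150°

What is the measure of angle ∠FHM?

Step 1: By the law of cosines on triangle HFM: HM² = 4² + 4² − 2·4·4·cos(150°) = 59.71, so HM ≈ 7.73.
Step 2: By the inverse law of cosines on triangle FHM: cos(∠FHM) = (4² + 7.73² − 4²) / (2·4·7.73) = 59.71/61.82 = 0.9659, so ∠FHM = 15°.

Therefore, the measure of angle ∠FHM = 15°.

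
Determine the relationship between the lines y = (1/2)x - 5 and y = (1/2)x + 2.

Slope of line 1: m1 = 1/2
Slope of line 2: m2 = 1/2
m1 = m2, so the lines are parallel.

Parallel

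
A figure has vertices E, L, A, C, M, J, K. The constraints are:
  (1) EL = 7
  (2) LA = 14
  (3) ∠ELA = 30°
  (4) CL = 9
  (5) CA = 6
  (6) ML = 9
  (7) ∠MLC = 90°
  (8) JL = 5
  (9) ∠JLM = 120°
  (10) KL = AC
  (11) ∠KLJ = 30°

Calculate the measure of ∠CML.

Step 1: By the law of cosines on triangle MLC: MC² = 9² + 9² − 2·9·9·cos(90°) = 162, so MC = 9·√2.
Step 2: By the inverse law of cosines on triangle CML: cos(∠CML) = ((9·√2)² + 9² − 9²) / (2·9·√2·9) = 162/229.1 = 0.7071, so ∠CML = 45°.

Therefore, the measure of angle ∠CML = 45°.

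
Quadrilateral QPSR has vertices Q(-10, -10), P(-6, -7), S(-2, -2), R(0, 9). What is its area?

The Shoelace formula works by pairing each vertex with the next (cycling back to the first).
For each pair, compute x_i*y_(i+1) - x_(i+1)*y_i:
  (-10*-7 - -6*-10) = 10
  (-6*-2 - -2*-7) = -2
  (-2*9 - 0*-2) = -18
  (0*-10 - -10*9) = 90
Taking half the absolute value of the total: Area = (1/2)(80) = 40.

40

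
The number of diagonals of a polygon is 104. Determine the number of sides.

Using d = n(n - 3)/2, we solve 104 = n(n - 3)/2.
So n(n - 3) = 208.
Testing n = 16: 16 * 13 = 208 = 208. Correct.
The polygon has 16 sides.

16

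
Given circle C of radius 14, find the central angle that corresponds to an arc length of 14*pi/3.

Arc length L = 2πr × θ/360, so θ = 360L / (2πr).
θ = 360 × 14*pi/3 / (2π × 14)
θ = 60°
θ = 60°

60°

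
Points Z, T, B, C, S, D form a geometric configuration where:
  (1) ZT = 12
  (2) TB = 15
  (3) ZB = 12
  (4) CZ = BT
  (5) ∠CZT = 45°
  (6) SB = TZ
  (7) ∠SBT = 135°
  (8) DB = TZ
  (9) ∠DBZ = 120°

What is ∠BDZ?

From the given relations: DB = TZ = 12.
Step 1: By the law of cosines on triangle DBZ: DZ² = 12² + 12² − 2·12·12·cos(120°) = 432, so DZ = 12·√3.
Step 2: By the inverse law of cosines on triangle BDZ: cos(∠BDZ) = (12² + (12·√3)² − 12²) / (2·12·12·√3) = 432/498.83 = 0.866, so ∠BDZ = 30°.

Therefore, the measure of angle ∠BDZ = 30°.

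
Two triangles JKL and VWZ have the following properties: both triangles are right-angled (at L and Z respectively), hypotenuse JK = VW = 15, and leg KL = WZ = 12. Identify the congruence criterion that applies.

Consider the given information: both triangles are right-angled (at L and Z respectively), hypotenuse JK = VW = 15, and leg KL = WZ = 12
This is not SSS or ASA: SSS requires all three pairs of sides, but we don't have that. ASA requires two angles and the side between them.
The correct criterion is HL. The hypotenuse and one leg of two right triangles are equal (Hypotenuse-Leg).

HL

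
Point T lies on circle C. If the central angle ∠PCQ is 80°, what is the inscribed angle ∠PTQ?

Inscribed angle = 80° / 2 = 40° (inscribed angle theorem).

40°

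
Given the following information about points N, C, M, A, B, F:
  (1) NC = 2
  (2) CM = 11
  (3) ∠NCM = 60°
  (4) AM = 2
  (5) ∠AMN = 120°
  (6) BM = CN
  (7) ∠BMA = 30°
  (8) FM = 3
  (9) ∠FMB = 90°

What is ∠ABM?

From the given relations: BM = CN = 2.
Step 1: By the law of cosines on triangle BMA: BA² = 2² + 2² − 2·2·2·cos(30°) = 1.07, so BA ≈ 1.04.
Step 2: By the inverse law of cosines on triangle ABM: cos(∠ABM) = (1.04² + 2² − 2²) / (2·1.04·2) = 1.07/4.14 = 0.2588, so ∠ABM = 75°.

Therefore, the measure of angle ∠ABM = 75°.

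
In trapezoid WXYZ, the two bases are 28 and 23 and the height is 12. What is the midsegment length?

The midsegment (median) of a trapezoid connects the midpoints of the non-parallel sides.
Its length is the average of the two bases: (28 + 23) / 2 = 51/2.

51/2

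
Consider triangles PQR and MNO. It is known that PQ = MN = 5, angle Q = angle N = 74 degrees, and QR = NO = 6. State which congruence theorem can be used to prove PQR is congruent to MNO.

The given information provides:
PQ = MN = 5, angle Q = angle N = 74 degrees, and QR = NO = 6
This matches the SAS congruence theorem.
Two pairs of corresponding sides and the included angle are equal (Side-Angle-Side).

SAS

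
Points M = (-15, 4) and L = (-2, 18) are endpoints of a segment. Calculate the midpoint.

The midpoint is the average of the coordinates:
x: (-15 + -2)/2 = -17/2
y: (4 + 18)/2 = 11
Midpoint = (-17/2, 11)

(-17/2, 11)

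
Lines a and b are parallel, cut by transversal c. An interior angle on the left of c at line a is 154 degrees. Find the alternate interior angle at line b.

Alternate interior angles are equal: 154 degrees.

154 degrees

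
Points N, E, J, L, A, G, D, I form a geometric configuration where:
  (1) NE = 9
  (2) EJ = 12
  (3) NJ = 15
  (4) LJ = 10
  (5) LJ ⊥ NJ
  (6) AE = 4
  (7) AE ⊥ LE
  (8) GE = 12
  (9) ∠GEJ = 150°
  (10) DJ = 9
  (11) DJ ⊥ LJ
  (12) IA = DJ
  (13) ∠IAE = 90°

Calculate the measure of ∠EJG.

Step 1: By the law of cosines on triangle JEG: JG² = 12² + 12² − 2·12·12·cos(150°) = 537.42, so JG ≈ 23.18.
Step 2: By the inverse law of cosines on triangle EJG: cos(∠EJG) = (12² + 23.18² − 12²) / (2·12·23.18) = 537.42/556.37 = 0.9659, so ∠EJG = 15°.

Therefore, the measure of angle ∠EJG = 15°.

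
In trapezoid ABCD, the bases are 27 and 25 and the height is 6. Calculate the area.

Area = (27 + 25) * 6 / 2 = 312 / 2 = 156

156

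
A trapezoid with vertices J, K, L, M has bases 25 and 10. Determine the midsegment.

The midsegment (median) of a trapezoid connects the midpoints of the non-parallel sides.
Its length is the average of the two bases: (25 + 10) / 2 = 35/2.

35/2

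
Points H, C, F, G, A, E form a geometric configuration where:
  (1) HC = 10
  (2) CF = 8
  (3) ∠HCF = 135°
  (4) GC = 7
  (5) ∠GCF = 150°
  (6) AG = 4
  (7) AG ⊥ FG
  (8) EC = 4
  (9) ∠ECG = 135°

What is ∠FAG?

Step 1: By the law of cosines on triangle FCG: FG² = 8² + 7² − 2·8·7·cos(150°) = 209.99, so FG ≈ 14.49.
Step 2: By the law of cosines on triangle AGF: AF² = 4² + 14.49² − 2·4·14.49·cos(90°) = 225.99, so AF ≈ 15.03.
Step 3: By the inverse law of cosines on triangle FAG: cos(∠FAG) = (15.03² + 4² − 14.49²) / (2·15.03·4) = 32/120.26 = 0.2661, so ∠FAG = 74.57°.

Therefore, the measure of angle ∠FAG = 74.57°.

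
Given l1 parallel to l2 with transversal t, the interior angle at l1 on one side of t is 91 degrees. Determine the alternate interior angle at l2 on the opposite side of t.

Alternate interior angles lie on opposite sides of the transversal, between the parallel lines.
By the alternate interior angle theorem, they are equal: 91 degrees.

91 degrees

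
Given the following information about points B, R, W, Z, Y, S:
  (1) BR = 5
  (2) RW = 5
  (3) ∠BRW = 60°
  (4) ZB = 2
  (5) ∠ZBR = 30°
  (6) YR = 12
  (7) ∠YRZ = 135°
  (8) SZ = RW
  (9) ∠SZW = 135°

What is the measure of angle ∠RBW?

Step 1: By the law of cosines on triangle BRW: BW² = 5² + 5² − 2·5·5·cos(60°) = 25, so BW = 5.
Step 2: By the inverse law of cosines on triangle RBW: cos(∠RBW) = (5² + 5² − 5²) / (2·5·5) = 25/50 = 0.5, so ∠RBW = 60°.

Therefore, the measure of angle ∠RBW = 60°.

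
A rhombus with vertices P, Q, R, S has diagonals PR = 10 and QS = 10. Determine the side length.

In a rhombus, the diagonals bisect each other perpendicularly, creating four congruent right triangles.
Each triangle has legs 5 (half of 10) and 5 (half of 10).
The hypotenuse of each right triangle is a side of the rhombus:
side = sqrt(5^2 + 5^2) = sqrt(50) = 5*sqrt(2)

5*sqrt(2)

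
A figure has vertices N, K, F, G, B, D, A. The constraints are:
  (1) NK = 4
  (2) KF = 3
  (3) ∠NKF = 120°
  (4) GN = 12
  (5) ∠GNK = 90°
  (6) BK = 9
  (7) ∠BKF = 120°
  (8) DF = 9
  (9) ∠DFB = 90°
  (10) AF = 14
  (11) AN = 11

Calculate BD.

Step 1: By the law of cosines on triangle BKF: BF² = 9² + 3² − 2·9·3·cos(120°) = 117, so BF = 3·√13.
Step 2: By the law of cosines on triangle BFD: BD² = (3·√13)² + 9² − 2·3·√13·9·cos(90°) = 198, so BD = 3·√22.

Therefore, the length of BD = 3·√22.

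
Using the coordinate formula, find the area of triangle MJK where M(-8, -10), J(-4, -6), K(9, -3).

The Shoelace formula computes the area from vertex coordinates by summing cross products.
For vertices (-8,-10), (-4,-6), (9,-3):
Signed sum = -8*-6 - -4*-10 + -4*-3 - 9*-6 + 9*-10 - -8*-3
= 8 + 66 + -114 = -40
Area = (1/2)|-40| = 20.

20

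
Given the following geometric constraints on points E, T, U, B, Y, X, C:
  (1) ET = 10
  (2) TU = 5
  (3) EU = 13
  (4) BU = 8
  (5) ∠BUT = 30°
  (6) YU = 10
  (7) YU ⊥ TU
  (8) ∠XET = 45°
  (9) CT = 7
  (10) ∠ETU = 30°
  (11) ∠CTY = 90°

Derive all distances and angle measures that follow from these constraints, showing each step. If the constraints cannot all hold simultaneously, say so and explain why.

These constraints are not satisfiable: (1), (2) and (3) fix all three sides of triangle ETU, so by the law of cosines cos(∠ETU) = (10² + 5² − 13²) / (2·10·5) = -0.4400, i.e. ∠ETU ≈ 116.1°, which contradicts (10) ∠ETU = 30°. No planar figure meets all of them, so nothing further can be derived.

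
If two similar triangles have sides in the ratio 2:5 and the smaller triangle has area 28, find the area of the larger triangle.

Area ratio = (2/5)^2 = 4/25. Area of the larger triangle = 28 * 25/4 = 175.

175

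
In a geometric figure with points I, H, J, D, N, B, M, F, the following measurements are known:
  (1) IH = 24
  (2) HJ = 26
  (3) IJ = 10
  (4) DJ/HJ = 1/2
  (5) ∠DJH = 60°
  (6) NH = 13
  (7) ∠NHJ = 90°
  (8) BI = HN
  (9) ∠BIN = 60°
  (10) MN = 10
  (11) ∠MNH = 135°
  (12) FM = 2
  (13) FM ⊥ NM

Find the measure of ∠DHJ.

From the given relations: DJ = 1/2·HJ = 1/2·26 = 13.
Step 1: By the law of cosines on triangle HJD: HD² = 26² + 13² − 2·26·13·cos(60°) = 507, so HD = 13·√3.
Step 2: By the inverse law of cosines on triangle DHJ: cos(∠DHJ) = ((13·√3)² + 26² − 13²) / (2·13·√3·26) = 1014/1170.87 = 0.866, so ∠DHJ = 30°.

Therefore, the measure of angle ∠DHJ = 30°.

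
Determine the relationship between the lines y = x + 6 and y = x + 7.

Slope of line 1: m1 = 1
Slope of line 2: m2 = 1
Two lines are parallel if and only if they have equal slopes (or both are vertical).
Here m1 = m2 = 1, confirming the lines are parallel.

Parallel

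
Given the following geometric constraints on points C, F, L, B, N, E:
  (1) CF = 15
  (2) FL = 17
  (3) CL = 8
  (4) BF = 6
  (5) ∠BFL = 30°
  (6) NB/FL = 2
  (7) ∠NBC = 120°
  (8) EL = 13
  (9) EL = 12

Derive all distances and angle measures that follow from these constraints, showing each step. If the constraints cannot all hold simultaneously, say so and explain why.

These constraints are not satisfiable: (8) EL = 13 and (9) EL = 12 assign two different lengths to the same segment. No planar figure meets all of them, so nothing further can be derived.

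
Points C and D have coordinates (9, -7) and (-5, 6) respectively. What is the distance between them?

d = sqrt((-5 - 9)^2 + (6 - -7)^2)
d = sqrt(-14^2 + 13^2)
d = sqrt(196 + 169)
d = sqrt(365)

sqrt(365)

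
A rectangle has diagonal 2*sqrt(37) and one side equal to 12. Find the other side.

The diagonal of a rectangle forms a right triangle with the two sides.
Rearranging the Pythagorean theorem: missing side = sqrt(d^2 - known^2).
= sqrt(148 - 144) = sqrt(4) = 2.

2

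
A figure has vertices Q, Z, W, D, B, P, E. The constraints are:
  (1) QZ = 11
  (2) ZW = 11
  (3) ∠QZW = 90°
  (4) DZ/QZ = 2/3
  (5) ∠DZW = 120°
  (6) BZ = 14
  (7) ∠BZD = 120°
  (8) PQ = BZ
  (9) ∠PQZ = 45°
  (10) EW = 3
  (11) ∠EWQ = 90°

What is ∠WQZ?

Step 1: By the law of cosines on triangle QZW: QW² = 11² + 11² − 2·11·11·cos(90°) = 242, so QW = 11·√2.
Step 2: By the inverse law of cosines on triangle WQZ: cos(∠WQZ) = ((11·√2)² + 11² − 11²) / (2·11·√2·11) = 242/342.24 = 0.7071, so ∠WQZ = 45°.

Therefore, the measure of angle ∠WQZ = 45°.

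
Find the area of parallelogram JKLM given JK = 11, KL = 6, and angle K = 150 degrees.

Area = 11 * 6 * sin(150°) = 66 * 1/2 = 33

33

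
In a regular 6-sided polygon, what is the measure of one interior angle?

Each interior angle of a regular n-gon is (n - 2) * 180 / n.
For n = 6: (6 - 2) * 180 / 6 = 720/6 = 120 degrees.

120 degrees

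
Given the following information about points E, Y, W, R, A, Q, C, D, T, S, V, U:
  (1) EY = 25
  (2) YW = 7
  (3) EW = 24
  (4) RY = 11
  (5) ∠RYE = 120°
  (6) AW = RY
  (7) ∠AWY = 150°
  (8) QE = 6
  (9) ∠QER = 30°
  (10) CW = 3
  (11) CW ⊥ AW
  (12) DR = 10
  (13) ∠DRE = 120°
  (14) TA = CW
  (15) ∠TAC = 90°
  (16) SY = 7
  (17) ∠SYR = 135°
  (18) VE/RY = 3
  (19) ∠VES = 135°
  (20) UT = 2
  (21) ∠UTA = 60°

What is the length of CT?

From the given relations: AW = RY = 11; TA = CW = 3.
Step 1: By the law of cosines on triangle CWA: CA² = 3² + 11² − 2·3·11·cos(90°) = 130, so CA = √130.
Step 2: By the law of cosines on triangle CAT: CT² = √130² + 3² − 2·√130·3·cos(90°) = 139, so CT = √139.

Therefore, the length of CT = √139.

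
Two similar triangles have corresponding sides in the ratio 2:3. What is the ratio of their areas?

The ratio of areas of similar triangles equals the square of the side ratio.
Side ratio = 2:3
Area ratio = (2/3)^2 = 4/9 = 4:9

4:9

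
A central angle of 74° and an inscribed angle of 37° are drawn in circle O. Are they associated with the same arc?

By the inscribed angle theorem, if both angles subtend the same arc, the inscribed angle must be half the central angle.
Half of 74° = 37°, which equals the given inscribed angle of 37°.
Therefore, yes, they correspond to the same arc.

Yes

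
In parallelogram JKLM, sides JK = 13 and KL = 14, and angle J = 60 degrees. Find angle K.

Consecutive angles are supplementary: angle K = 180 - 60 = 120 degrees.

120 degrees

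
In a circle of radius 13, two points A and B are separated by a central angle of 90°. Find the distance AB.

Chord = 2(13) sin(45°) = 13*sqrt(2)

13*sqrt(2)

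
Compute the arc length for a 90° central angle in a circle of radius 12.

Arc length = 2πr × θ/360
= 2π × 12 × 1/4
= 6*pi

6*pi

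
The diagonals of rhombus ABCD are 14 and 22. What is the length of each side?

Half-diagonals are 7 and 11. side = sqrt(7^2 + 11^2) = sqrt(170)

sqrt(170)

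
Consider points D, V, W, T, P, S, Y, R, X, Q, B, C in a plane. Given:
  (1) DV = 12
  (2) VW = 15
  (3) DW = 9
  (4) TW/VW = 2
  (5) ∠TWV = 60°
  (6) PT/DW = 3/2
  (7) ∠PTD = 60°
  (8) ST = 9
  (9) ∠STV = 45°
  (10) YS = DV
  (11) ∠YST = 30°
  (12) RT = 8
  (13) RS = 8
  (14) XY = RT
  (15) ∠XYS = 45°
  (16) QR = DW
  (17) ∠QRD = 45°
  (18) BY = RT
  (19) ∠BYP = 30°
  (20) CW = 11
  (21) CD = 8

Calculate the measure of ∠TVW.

From the given relations: TW = 2·VW = 2·15 = 30.
Step 1: By the law of cosines on triangle VWT: VT² = 15² + 30² − 2·15·30·cos(60°) = 675, so VT = 15·√3.
Step 2: By the inverse law of cosines on triangle TVW: cos(∠TVW) = ((15·√3)² + 15² − 30²) / (2·15·√3·15) = 0/779.42 = 0, so ∠TVW = 90°.

Therefore, the measure of angle ∠TVW = 90°.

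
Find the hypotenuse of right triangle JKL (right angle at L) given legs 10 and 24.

In a right triangle, the square of the hypotenuse equals the sum of the squares of the two legs.
The legs are 10 and 24, so the hypotenuse = sqrt(100 + 576) = sqrt(676) = 26.

26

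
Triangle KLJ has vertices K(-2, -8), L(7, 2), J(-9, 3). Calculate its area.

Using the Shoelace formula for a triangle:
Area = (1/2)|x0(y1 - y2) + x1(y2 - y0) + x2(y0 - y1)|
Area = (1/2)|-2(2 - 3) + 7(3 - -8) + -9(-8 - 2)|
Area = (1/2)|2 + 77 + 90|
Area = (1/2)|169|
Area = (1/2)(169)
Area = 169/2

169/2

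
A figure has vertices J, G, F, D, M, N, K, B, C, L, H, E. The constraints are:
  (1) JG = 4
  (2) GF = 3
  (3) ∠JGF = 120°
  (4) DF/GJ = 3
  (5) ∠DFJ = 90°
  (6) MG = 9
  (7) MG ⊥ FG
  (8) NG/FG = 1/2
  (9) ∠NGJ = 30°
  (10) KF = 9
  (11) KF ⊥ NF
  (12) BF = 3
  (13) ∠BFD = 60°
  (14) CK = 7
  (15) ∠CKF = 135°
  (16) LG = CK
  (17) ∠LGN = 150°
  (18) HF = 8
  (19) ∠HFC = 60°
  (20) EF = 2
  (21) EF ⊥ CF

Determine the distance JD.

From the given relations: DF = 3·GJ = 3·4 = 12.
Step 1: By the law of cosines on triangle FGJ: FJ² = 3² + 4² − 2·3·4·cos(120°) = 37, so FJ = √37.
Step 2: By the law of cosines on triangle JFD: JD² = √37² + 12² − 2·√37·12·cos(90°) = 181, so JD = √181.

Therefore, the length of JD = √181.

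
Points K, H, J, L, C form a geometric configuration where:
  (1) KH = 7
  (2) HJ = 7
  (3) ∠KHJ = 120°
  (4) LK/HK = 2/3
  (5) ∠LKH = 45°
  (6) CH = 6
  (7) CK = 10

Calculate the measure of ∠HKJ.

Step 1: By the law of cosines on triangle KHJ: KJ² = 7² + 7² − 2·7·7·cos(120°) = 147, so KJ = 7·√3.
Step 2: By the inverse law of cosines on triangle HKJ: cos(∠HKJ) = (7² + (7·√3)² − 7²) / (2·7·7·√3) = 147/169.74 = 0.866, so ∠HKJ = 30°.

Therefore, the measure of angle ∠HKJ = 30°.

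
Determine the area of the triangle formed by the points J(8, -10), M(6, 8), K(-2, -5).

Using the Shoelace formula for a triangle:
Area = (1/2)|x0(y1 - y2) + x1(y2 - y0) + x2(y0 - y1)|
Area = (1/2)|8(8 - -5) + 6(-5 - -10) + -2(-10 - 8)|
Area = (1/2)|104 + 30 + 36|
Area = (1/2)|170|
Area = (1/2)(170)
Area = 85

85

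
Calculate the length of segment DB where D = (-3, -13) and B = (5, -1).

d = sqrt((5 - -3)^2 + (-1 - -13)^2)
d = sqrt(8^2 + 12^2)
d = sqrt(64 + 144)
d = sqrt(208) = 4*sqrt(13)

4*sqrt(13)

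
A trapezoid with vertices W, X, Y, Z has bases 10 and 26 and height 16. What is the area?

Area of a trapezoid = (base1 + base2) * height / 2
Area = (10 + 26) * 16 / 2
Area = 36 * 16 / 2
Area = 576 / 2
Area = 288

288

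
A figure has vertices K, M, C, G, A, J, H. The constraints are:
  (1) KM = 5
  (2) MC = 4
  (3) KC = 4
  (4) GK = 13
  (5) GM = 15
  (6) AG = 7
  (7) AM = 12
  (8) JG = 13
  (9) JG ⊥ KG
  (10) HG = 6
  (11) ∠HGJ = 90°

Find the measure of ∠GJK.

Step 1: By the law of cosines on triangle JGK: JK² = 13² + 13² − 2·13·13·cos(90°) = 338, so JK = 13·√2.
Step 2: By the inverse law of cosines on triangle GJK: cos(∠GJK) = (13² + (13·√2)² − 13²) / (2·13·13·√2) = 338/478 = 0.7071, so ∠GJK = 45°.

Therefore, the measure of angle ∠GJK = 45°.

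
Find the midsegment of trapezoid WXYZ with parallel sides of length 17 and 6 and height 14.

The midsegment (median) of a trapezoid connects the midpoints of the non-parallel sides.
Its length is the average of the two bases: (17 + 6) / 2 = 23/2.

23/2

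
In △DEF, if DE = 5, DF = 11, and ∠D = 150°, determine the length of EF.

Law of cosines: EF^2 = 5^2 + 11^2 - 2(5)(11)cos(150°) = 55*sqrt(3) + 146, so EF = sqrt(55*sqrt(3) + 146).

sqrt(55*sqrt(3) + 146)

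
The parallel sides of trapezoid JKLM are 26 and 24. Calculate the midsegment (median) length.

The midsegment of a trapezoid = (base1 + base2) / 2
midsegment = (26 + 24) / 2
midsegment = 50 / 2
midsegment = 25

25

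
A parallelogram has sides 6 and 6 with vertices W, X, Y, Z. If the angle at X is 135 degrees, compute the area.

Area = 6 * 6 * sin(135°) = 36 * sqrt(2)/2 = 18*sqrt(2)

18*sqrt(2)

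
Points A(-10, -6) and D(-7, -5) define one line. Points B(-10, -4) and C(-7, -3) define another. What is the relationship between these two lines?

Slope of line 1: m1 = (-5 - -6)/(-7 - -10) = 1/3 = 1/3
Slope of line 2: m2 = (-3 - -4)/(-7 - -10) = 1/3 = 1/3
m1 = m2, so the lines are parallel.

Parallel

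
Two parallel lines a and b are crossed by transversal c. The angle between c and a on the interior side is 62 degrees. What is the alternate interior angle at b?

Alternate interior angles lie on opposite sides of the transversal, between the parallel lines.
By the alternate interior angle theorem, they are equal: 62 degrees.

62 degrees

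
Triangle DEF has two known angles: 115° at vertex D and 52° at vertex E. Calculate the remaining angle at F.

The interior angles sum to 180°: angle F = 180 - 115 - 52 = 13°.
The triangle is obtuse (angles 115°, 52°, 13°).

13 degrees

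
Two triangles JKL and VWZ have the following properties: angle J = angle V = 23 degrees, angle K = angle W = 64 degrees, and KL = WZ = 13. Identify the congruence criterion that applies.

The given information matches AAS: Two pairs of corresponding angles and a non-included side are equal (Angle-Angle-Side).

AAS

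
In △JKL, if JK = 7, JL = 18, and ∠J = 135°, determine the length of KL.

By the law of cosines: KL^2 = JK^2 + JL^2 - 2*JK*JL*cos(J)
KL^2 = 7^2 + 18^2 - 2*7*18*cos(135°)
KL^2 = 49 + 324 - 252*(-sqrt(2)/2)
KL^2 = 126*sqrt(2) + 373
KL = sqrt(126*sqrt(2) + 373)

sqrt(126*sqrt(2) + 373)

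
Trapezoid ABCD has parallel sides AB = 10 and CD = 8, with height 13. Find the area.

Area = (10 + 8) * 13 / 2 = 234 / 2 = 117

117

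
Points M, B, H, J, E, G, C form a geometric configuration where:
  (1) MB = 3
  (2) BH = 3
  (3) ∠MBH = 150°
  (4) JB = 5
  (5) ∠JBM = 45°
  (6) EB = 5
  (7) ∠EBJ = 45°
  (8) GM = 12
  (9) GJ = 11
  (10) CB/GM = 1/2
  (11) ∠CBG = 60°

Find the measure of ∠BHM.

Step 1: By the law of cosines on triangle HBM: HM² = 3² + 3² − 2·3·3·cos(150°) = 33.59, so HM ≈ 5.8.
Step 2: By the inverse law of cosines on triangle BHM: cos(∠BHM) = (3² + 5.8² − 3²) / (2·3·5.8) = 33.59/34.77 = 0.9659, so ∠BHM = 15°.

Therefore, the measure of angle ∠BHM = 15°.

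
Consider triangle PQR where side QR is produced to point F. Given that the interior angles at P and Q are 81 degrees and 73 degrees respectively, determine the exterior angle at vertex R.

By the exterior angle theorem, an exterior angle of a triangle equals the sum of the two remote interior angles.
Exterior angle = angle P + angle Q
Exterior angle = 81 + 73 = 154 degrees

154 degrees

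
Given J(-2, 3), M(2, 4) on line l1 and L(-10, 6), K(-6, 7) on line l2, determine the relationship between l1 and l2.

Slope of line 1: m1 = (4 - 3)/(2 - -2) = 1/4 = 1/4
Slope of line 2: m2 = (7 - 6)/(-6 - -10) = 1/4 = 1/4
m1 = m2, so the lines are parallel.

Parallel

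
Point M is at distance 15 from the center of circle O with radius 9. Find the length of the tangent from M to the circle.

tangent = √(d² - r²) = √(15² - 9²) = √(225 - 81) = √144 = 12

12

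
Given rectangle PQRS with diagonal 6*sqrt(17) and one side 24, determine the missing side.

The diagonal of a rectangle forms a right triangle with the two sides.
Rearranging the Pythagorean theorem: missing side = sqrt(d^2 - known^2).
= sqrt(612 - 576) = sqrt(36) = 6.

6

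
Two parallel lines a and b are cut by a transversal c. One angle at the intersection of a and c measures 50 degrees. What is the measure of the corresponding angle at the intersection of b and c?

Corresponding angles formed by parallel lines and a transversal are equal.
The given angle is 50 degrees.
The corresponding angle = 50 degrees.

50 degrees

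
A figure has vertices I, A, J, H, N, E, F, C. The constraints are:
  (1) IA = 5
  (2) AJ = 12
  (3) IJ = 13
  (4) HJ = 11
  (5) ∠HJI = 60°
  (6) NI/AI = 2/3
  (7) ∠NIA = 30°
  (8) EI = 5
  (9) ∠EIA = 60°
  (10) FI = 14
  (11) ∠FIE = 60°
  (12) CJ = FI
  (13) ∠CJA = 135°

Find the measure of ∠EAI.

Step 1: By the law of cosines on triangle AIE: AE² = 5² + 5² − 2·5·5·cos(60°) = 25, so AE = 5.
Step 2: By the inverse law of cosines on triangle EAI: cos(∠EAI) = (5² + 5² − 5²) / (2·5·5) = 25/50 = 0.5, so ∠EAI = 60°.

Therefore, the measure of angle ∠EAI = 60°.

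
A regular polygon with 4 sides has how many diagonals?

The number of diagonals in an n-gon is n(n - 3)/2.
For n = 4: 4(4 - 3)/2 = 4 × 1 / 2 = 2.

2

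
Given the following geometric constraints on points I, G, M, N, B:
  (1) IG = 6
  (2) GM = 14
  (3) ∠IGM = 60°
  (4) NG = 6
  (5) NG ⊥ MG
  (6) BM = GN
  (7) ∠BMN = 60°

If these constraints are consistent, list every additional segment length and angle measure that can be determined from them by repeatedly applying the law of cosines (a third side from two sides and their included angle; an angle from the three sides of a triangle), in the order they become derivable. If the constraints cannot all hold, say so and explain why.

The constraints are consistent. Derivable facts, in order:
After 1 step:
- IM = 2·√37
- MN = 2·√58
After 2 steps:
- NB ≈ 13.29
- ∠GIM = 94.72°
- ∠GMI = 25.28°
- ∠GMN = 23.2°
- ∠GNM = 66.8°
After 3 steps:
- ∠BNM = 23.02°
- ∠MBN = 96.98°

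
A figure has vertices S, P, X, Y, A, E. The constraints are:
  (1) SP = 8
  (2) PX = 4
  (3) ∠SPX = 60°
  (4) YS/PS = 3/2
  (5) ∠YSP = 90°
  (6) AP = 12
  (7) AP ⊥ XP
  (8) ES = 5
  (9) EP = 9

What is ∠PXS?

Step 1: By the law of cosines on triangle XPS: XS² = 4² + 8² − 2·4·8·cos(60°) = 48, so XS = 4·√3.
Step 2: By the inverse law of cosines on triangle PXS: cos(∠PXS) = (4² + (4·√3)² − 8²) / (2·4·4·√3) = 0/55.43 = 0, so ∠PXS = 90°.

Therefore, the measure of angle ∠PXS = 90°.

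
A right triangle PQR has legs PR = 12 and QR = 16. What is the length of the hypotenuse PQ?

PQ = sqrt(12^2 + 16^2) = sqrt(400) = 20

20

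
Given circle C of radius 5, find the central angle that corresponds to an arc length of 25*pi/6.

The full circumference is 2πr = 10*pi.
The arc is 25*pi/6 / 10*pi = 5/12 of the full circle.
So the central angle = 5/12 × 360° = 150°.

150°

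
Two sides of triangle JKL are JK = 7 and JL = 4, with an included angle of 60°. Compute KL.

By the law of cosines: KL^2 = JK^2 + JL^2 - 2*JK*JL*cos(J)
KL^2 = 7^2 + 4^2 - 2*7*4*cos(60°)
KL^2 = 49 + 16 - 56*(1/2)
KL^2 = 37
KL = sqrt(37)

sqrt(37)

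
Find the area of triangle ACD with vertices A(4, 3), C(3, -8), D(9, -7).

The Shoelace formula computes the area from vertex coordinates by summing cross products.
For vertices (4,3), (3,-8), (9,-7):
Signed sum = 4*-8 - 3*3 + 3*-7 - 9*-8 + 9*3 - 4*-7
= -41 + 51 + 55 = 65
Area = (1/2)|65| = 65/2.

65/2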